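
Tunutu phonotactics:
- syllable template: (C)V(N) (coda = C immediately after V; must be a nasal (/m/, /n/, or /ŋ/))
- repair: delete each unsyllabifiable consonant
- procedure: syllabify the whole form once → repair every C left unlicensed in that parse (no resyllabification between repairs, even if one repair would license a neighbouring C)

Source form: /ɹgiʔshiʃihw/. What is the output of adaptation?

gihiʃi

The consonants /ɹ/, /ʔ/, /s/, /h/, /w/ cannot be parsed into a legal (C)V(N) syllable (only a nasal (/m/, /n/, or /ŋ/) is licensed in coda position; onsets are limited to one consonant).
Deletion applies to /ɹ/, /ʔ/, /s/, /h/, /w/.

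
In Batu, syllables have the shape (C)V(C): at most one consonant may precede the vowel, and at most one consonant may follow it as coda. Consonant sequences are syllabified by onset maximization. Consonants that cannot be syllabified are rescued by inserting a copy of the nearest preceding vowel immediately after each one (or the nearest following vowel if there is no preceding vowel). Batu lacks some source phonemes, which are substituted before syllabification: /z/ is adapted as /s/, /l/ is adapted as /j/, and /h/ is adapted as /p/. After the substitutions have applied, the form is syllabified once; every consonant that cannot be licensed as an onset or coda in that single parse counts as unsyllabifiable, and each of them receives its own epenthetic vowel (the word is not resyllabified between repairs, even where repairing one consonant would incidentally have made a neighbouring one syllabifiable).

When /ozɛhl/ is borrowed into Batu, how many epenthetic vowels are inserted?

After substitution the input is /osɛpj/.
The unsyllabifiable consonants are /j/; each receives one epenthetic vowel.

1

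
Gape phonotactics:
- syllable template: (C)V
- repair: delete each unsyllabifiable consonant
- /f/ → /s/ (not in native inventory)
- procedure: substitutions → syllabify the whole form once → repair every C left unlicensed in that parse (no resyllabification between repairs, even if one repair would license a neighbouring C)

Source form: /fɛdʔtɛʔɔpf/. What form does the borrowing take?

Substitution: /f/ → /s/, giving /sɛdʔtɛʔɔps/.
Under (C)V, the unsyllabifiable consonants are /d/, /ʔ/, /p/, /s/ (no codas are permitted; onsets are limited to one consonant).
Each unlicensed consonant is deleted: /d/, /ʔ/, /p/, /s/.

sɛtɛʔɔ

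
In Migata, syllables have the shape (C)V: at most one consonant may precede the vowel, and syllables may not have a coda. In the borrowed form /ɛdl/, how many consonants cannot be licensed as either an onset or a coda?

2

Under (C)V, the unsyllabifiable consonants are /d/, /l/ (no codas are permitted; onsets are limited to one consonant).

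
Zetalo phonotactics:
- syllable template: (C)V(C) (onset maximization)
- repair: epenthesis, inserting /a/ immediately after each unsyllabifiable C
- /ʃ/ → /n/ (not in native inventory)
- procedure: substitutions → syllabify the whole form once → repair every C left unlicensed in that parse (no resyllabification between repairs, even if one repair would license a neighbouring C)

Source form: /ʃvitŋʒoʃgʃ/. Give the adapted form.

navitŋaʒongana

Substitution: /ʃ/ → /n/, giving /nvitŋʒongn/.
Under (C)V(C), the unsyllabifiable consonants are /n/, /ŋ/, /g/, /n/ (at most one coda consonant is licensed; onsets are limited to one consonant).
Inserting the epenthetic vowel yields /n/ → /na/, /ŋ/ → /ŋa/, /g/ → /ga/, /n/ → /na/.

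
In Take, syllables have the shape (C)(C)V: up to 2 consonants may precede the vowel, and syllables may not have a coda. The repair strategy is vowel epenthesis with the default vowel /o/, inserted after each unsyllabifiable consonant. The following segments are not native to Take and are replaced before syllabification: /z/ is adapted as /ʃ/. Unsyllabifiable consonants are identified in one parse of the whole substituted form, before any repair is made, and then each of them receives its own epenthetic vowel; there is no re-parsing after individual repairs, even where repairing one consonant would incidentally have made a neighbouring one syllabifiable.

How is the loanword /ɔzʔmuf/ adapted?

ɔʃoʔmufo

Substitution: /z/ → /ʃ/, giving /ɔʃʔmuf/.
Under (C)(C)V, the unsyllabifiable consonants are /ʃ/, /f/ (no codas are permitted; onsets may contain at most 2 consonants).
Each unlicensed consonant becomes the onset of a new syllable: /ʃ/ → /ʃo/, /f/ → /fo/.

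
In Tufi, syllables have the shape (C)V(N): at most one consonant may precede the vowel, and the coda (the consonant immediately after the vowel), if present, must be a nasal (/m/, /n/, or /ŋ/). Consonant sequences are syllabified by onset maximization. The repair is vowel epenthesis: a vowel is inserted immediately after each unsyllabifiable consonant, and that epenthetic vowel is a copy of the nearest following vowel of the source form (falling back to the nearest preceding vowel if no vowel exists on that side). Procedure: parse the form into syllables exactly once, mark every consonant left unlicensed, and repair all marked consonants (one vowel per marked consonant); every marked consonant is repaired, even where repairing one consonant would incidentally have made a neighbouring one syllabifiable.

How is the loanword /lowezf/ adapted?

lowezefe

Under (C)V(N), the unsyllabifiable consonants are /z/, /f/ (only a nasal (/m/, /n/, or /ŋ/) is licensed in coda position; onsets are limited to one consonant).
Inserting the epenthetic vowel yields /z/ → /ze/, /f/ → /fe/.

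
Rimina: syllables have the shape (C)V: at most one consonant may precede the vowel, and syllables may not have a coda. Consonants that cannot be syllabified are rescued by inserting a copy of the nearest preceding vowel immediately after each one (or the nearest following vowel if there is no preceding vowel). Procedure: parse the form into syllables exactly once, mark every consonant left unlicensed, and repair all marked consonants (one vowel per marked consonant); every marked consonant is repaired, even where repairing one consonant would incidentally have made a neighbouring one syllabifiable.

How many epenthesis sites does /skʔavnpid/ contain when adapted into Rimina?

5

The unsyllabifiable consonants are /s/, /k/, /v/, /n/, /d/; each receives one epenthetic vowel.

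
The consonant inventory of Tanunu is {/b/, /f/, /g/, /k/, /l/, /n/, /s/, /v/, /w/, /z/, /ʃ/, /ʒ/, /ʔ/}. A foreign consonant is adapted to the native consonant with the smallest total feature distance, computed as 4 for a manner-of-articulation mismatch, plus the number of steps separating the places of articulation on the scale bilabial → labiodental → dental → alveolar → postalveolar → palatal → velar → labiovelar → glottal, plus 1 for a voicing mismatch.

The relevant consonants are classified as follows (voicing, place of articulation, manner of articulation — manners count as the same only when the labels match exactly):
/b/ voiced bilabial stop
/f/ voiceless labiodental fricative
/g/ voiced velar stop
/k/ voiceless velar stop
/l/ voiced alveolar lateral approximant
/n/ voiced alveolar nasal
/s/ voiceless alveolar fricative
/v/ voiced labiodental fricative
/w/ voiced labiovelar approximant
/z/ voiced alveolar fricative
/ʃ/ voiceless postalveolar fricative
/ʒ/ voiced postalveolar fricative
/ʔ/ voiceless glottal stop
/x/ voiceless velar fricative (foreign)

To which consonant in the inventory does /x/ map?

/ʃ/ is closest: same manner (fricative), place distance 2 (velar→postalveolar), same voicing; total 2. Next closest is /s/ at distance 3.

ʃ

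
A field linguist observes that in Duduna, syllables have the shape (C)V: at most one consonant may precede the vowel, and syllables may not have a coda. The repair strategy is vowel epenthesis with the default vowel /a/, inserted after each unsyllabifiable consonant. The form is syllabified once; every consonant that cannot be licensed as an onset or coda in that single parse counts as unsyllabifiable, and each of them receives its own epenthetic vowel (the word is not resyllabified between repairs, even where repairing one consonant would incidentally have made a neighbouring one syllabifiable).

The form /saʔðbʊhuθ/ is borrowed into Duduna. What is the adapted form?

saʔaðabʊhuθa

Under (C)V, the unsyllabifiable consonants are /ʔ/, /ð/, /θ/ (no codas are permitted; onsets are limited to one consonant).
Each unlicensed consonant becomes the onset of a new syllable: /ʔ/ → /ʔa/, /ð/ → /ða/, /θ/ → /θa/.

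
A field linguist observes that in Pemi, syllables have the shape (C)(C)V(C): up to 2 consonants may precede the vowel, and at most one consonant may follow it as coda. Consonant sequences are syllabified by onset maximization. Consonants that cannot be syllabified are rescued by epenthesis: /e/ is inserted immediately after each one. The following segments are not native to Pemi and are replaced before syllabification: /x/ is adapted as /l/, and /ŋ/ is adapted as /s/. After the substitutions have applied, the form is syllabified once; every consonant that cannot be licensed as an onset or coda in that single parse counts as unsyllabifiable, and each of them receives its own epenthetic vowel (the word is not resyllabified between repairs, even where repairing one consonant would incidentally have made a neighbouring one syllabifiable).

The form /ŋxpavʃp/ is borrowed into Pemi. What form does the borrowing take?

Substitution: /ŋ/ → /s/, /x/ → /l/, giving /slpavʃp/.
Syllabifying with onset maximization leaves /s/, /ʃ/, /p/ stranded (at most one coda consonant is licensed; onsets may contain at most 2 consonants).
Epenthesis after each stranded consonant: /s/ → /se/, /ʃ/ → /ʃe/, /p/ → /pe/.

selpavʃepe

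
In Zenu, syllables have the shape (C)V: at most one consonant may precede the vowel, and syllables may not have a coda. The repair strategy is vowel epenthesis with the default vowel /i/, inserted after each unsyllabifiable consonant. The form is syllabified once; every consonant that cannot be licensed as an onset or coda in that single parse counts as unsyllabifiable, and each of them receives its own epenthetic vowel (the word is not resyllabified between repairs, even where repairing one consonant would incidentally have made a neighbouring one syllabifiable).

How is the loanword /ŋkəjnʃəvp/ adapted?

Under (C)V, the unsyllabifiable consonants are /ŋ/, /j/, /n/, /v/, /p/ (no codas are permitted; onsets are limited to one consonant).
Each unlicensed consonant becomes the onset of a new syllable: /ŋ/ → /ŋi/, /j/ → /ji/, /n/ → /ni/, /v/ → /vi/, /p/ → /pi/.

ŋikəjiniʃəvipi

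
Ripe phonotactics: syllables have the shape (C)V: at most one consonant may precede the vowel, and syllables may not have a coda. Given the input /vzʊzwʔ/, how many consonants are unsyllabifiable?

4

The consonants /v/, /z/, /w/, /ʔ/ cannot be parsed into a legal (C)V syllable (no codas are permitted; onsets are limited to one consonant).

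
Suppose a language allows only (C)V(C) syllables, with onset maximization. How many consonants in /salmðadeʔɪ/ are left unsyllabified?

Syllabifying with onset maximization leaves /m/ stranded (at most one coda consonant is licensed; onsets are limited to one consonant).

1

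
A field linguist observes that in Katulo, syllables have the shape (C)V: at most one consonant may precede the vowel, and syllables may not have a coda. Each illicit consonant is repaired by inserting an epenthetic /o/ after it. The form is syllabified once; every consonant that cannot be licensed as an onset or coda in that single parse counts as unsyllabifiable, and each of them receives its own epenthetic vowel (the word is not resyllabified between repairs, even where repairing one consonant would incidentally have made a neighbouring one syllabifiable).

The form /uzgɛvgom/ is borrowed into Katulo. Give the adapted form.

The consonants /z/, /v/, /m/ cannot be parsed into a legal (C)V syllable (no codas are permitted; onsets are limited to one consonant).
Epenthesis after each stranded consonant: /z/ → /zo/, /v/ → /vo/, /m/ → /mo/.

uzogɛvogomo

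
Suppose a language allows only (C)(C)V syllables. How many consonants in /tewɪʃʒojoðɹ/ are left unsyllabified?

2

The consonants /ð/, /ɹ/ cannot be parsed into a legal (C)(C)V syllable (no codas are permitted; onsets may contain at most 2 consonants).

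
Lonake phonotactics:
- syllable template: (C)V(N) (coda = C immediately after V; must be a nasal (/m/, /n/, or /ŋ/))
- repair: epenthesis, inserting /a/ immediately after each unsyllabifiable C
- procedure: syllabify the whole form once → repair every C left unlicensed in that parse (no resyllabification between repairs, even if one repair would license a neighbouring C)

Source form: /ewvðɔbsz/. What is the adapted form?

Under (C)V(N), the unsyllabifiable consonants are /w/, /v/, /b/, /s/, /z/ (only a nasal (/m/, /n/, or /ŋ/) is licensed in coda position; onsets are limited to one consonant).
Inserting the epenthetic vowel yields /w/ → /wa/, /v/ → /va/, /b/ → /ba/, /s/ → /sa/, /z/ → /za/.

ewavaðɔbasaza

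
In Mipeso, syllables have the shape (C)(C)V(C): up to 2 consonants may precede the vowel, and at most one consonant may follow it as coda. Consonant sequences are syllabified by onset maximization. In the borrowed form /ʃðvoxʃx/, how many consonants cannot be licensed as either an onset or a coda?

3

Syllabifying with onset maximization leaves /ʃ/, /ʃ/, /x/ stranded (at most one coda consonant is licensed; onsets may contain at most 2 consonants).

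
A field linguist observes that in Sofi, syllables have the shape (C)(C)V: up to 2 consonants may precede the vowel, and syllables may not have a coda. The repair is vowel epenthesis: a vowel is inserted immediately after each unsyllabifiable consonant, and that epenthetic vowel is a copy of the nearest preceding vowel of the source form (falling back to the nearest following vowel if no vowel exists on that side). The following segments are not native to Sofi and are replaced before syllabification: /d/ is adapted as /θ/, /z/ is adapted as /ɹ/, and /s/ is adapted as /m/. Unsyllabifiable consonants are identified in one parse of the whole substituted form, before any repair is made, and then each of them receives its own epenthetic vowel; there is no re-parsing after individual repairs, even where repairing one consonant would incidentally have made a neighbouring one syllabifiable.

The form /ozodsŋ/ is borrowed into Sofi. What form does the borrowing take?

Substitution: /z/ → /ɹ/, /d/ → /θ/, /s/ → /m/, giving /oɹoθmŋ/.
Under (C)(C)V, the unsyllabifiable consonants are /θ/, /m/, /ŋ/ (no codas are permitted; onsets may contain at most 2 consonants).
Inserting the epenthetic vowel yields /θ/ → /θo/, /m/ → /mo/, /ŋ/ → /ŋo/.

oɹoθomoŋo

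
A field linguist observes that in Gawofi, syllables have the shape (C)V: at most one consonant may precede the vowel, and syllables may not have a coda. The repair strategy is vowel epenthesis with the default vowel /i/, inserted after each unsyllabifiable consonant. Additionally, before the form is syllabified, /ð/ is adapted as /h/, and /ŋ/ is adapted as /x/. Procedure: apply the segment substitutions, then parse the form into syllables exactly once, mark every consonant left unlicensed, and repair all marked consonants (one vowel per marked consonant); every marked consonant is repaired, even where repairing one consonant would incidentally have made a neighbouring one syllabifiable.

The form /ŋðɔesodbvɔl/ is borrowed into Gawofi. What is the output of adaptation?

Substitution: /ŋ/ → /x/, /ð/ → /h/, giving /xhɔesodbvɔl/.
Under (C)V, the unsyllabifiable consonants are /x/, /d/, /b/, /l/ (no codas are permitted; onsets are limited to one consonant).
Each unlicensed consonant becomes the onset of a new syllable: /x/ → /xi/, /d/ → /di/, /b/ → /bi/, /l/ → /li/.

xihɔesodibivɔli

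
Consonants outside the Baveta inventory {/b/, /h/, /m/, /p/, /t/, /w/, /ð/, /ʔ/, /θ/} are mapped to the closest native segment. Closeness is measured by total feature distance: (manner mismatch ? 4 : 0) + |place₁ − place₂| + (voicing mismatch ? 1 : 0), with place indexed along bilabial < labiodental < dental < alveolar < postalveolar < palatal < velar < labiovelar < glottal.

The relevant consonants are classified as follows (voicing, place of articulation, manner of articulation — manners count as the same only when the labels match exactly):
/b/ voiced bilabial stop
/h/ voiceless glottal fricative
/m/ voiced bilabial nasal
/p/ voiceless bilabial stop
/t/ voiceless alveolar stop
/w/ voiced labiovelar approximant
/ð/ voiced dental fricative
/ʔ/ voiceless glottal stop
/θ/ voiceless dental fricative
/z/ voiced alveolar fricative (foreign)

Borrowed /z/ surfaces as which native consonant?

ð

/ð/ is closest: same manner (fricative), place distance 1 (alveolar→dental), same voicing; total 1. Next closest is /θ/ at distance 2.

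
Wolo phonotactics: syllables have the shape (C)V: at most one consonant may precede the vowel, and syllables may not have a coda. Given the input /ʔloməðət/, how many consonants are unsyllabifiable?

2

Under (C)V, the unsyllabifiable consonants are /ʔ/, /t/ (no codas are permitted; onsets are limited to one consonant).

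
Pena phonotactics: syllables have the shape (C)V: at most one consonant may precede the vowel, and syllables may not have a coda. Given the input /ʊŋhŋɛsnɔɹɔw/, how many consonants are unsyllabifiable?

Under (C)V, the unsyllabifiable consonants are /ŋ/, /h/, /s/, /w/ (no codas are permitted; onsets are limited to one consonant).

4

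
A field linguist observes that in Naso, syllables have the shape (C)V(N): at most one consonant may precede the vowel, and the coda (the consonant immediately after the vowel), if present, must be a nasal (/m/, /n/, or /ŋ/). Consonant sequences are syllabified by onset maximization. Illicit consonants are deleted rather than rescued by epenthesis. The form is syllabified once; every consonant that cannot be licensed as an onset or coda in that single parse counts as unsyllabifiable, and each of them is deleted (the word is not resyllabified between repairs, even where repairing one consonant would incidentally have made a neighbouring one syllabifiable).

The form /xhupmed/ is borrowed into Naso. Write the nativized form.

Syllabifying with onset maximization leaves /x/, /p/, /d/ stranded (only a nasal (/m/, /n/, or /ŋ/) is licensed in coda position; onsets are limited to one consonant).
Deleting the stranded consonants removes /x/, /p/, /d/.

hume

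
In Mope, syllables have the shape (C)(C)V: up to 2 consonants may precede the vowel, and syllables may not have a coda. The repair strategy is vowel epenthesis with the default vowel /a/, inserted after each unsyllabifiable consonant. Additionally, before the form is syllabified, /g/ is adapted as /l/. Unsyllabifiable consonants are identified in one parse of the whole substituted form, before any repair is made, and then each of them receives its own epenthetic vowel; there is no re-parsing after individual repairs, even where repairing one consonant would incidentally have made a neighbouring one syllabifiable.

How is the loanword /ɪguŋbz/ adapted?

Substitution: /g/ → /l/, giving /ɪluŋbz/.
Under (C)(C)V, the unsyllabifiable consonants are /ŋ/, /b/, /z/ (no codas are permitted; onsets may contain at most 2 consonants).
Epenthesis after each stranded consonant: /ŋ/ → /ŋa/, /b/ → /ba/, /z/ → /za/.

ɪluŋabaza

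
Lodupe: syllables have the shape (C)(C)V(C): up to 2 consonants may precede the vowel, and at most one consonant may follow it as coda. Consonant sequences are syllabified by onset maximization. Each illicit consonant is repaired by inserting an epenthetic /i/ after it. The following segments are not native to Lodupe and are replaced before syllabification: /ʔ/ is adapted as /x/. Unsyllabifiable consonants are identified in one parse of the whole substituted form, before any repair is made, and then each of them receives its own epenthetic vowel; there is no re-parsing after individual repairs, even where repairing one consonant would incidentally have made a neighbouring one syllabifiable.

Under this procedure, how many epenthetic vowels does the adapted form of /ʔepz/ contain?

After substitution the input is /xepz/.
The unsyllabifiable consonants are /z/; each receives one epenthetic vowel.

1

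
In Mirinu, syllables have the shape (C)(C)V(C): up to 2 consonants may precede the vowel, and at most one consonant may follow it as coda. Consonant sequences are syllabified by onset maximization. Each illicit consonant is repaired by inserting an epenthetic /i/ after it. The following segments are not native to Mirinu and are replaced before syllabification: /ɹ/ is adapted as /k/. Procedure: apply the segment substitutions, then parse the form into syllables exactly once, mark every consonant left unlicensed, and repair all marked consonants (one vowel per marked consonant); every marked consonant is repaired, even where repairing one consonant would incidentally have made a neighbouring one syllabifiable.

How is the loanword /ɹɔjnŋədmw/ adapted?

kɔjnŋədmiwi

Substitution: /ɹ/ → /k/, giving /kɔjnŋədmw/.
Under (C)(C)V(C), the unsyllabifiable consonants are /m/, /w/ (at most one coda consonant is licensed; onsets may contain at most 2 consonants).
Inserting the epenthetic vowel yields /m/ → /mi/, /w/ → /wi/.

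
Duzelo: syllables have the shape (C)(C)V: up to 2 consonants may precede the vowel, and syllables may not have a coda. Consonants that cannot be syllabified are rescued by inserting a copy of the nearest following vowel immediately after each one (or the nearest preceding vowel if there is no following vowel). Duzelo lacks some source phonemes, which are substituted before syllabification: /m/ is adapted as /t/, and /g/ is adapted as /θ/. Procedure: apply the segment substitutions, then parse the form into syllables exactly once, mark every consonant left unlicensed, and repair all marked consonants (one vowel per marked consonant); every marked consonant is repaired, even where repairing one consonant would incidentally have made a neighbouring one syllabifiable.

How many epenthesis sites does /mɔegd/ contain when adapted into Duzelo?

After substitution the input is /tɔeθd/.
The unsyllabifiable consonants are /θ/, /d/; each receives one epenthetic vowel.

2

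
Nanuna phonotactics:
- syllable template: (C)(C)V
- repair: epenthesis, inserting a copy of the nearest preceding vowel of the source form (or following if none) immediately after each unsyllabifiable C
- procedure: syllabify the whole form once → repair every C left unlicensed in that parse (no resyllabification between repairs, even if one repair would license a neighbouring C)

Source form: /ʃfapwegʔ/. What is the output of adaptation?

ʃfapwegeʔe

Under (C)(C)V, the unsyllabifiable consonants are /g/, /ʔ/ (no codas are permitted; onsets may contain at most 2 consonants).
Epenthesis after each stranded consonant: /g/ → /ge/, /ʔ/ → /ʔe/.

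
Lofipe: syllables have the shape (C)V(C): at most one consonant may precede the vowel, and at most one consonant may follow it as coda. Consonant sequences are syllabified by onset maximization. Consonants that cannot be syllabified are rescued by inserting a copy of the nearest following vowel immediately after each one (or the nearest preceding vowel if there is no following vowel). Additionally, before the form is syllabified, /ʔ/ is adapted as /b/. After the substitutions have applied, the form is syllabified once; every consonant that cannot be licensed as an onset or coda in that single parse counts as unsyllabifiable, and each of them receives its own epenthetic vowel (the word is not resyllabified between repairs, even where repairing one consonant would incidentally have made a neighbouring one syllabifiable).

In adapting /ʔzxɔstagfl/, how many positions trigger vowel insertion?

4

After substitution the input is /bzxɔstagfl/.
The unsyllabifiable consonants are /b/, /z/, /f/, /l/; each receives one epenthetic vowel.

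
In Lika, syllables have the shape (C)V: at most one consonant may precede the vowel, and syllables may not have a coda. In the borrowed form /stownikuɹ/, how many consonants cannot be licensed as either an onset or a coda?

3

Under (C)V, the unsyllabifiable consonants are /s/, /w/, /ɹ/ (no codas are permitted; onsets are limited to one consonant).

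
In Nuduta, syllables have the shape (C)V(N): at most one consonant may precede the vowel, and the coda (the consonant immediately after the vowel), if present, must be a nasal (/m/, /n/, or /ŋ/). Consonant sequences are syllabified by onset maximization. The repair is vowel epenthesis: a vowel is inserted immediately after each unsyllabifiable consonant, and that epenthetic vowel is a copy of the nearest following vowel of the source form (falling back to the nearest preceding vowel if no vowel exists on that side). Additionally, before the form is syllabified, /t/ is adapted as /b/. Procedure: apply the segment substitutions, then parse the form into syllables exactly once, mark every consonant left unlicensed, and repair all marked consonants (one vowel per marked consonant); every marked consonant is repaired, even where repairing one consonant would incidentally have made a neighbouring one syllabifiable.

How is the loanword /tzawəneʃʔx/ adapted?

Substitution: /t/ → /b/, giving /bzawəneʃʔx/.
The consonants /b/, /ʃ/, /ʔ/, /x/ cannot be parsed into a legal (C)V(N) syllable (only a nasal (/m/, /n/, or /ŋ/) is licensed in coda position; onsets are limited to one consonant).
Each unlicensed consonant becomes the onset of a new syllable: /b/ → /ba/, /ʃ/ → /ʃe/, /ʔ/ → /ʔe/, /x/ → /xe/.

bazawəneʃeʔexe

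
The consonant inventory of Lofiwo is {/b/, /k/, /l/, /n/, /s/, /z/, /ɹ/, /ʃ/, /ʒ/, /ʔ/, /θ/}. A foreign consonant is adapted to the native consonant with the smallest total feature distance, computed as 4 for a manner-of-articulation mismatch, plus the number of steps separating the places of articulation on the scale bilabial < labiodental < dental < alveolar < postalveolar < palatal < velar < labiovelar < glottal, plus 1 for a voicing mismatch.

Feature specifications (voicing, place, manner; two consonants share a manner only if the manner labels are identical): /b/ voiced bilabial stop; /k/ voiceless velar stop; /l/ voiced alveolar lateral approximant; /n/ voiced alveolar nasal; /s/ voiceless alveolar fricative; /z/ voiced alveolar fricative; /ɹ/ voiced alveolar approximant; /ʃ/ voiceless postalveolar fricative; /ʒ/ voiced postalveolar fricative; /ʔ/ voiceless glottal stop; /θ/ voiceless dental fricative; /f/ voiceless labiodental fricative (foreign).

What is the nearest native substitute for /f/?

/θ/ is closest: same manner (fricative), place distance 1 (labiodental→dental), same voicing; total 1. Next closest is /s/ at distance 2.

θ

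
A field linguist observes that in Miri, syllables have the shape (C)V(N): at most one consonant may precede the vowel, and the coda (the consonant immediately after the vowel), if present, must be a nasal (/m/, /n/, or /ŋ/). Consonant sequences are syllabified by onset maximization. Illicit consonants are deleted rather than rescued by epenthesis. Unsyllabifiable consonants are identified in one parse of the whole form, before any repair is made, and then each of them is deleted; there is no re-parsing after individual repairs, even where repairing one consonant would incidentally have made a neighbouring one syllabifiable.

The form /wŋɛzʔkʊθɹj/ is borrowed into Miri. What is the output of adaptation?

ŋɛkʊ

The consonants /w/, /z/, /ʔ/, /θ/, /ɹ/, /j/ cannot be parsed into a legal (C)V(N) syllable (only a nasal (/m/, /n/, or /ŋ/) is licensed in coda position; onsets are limited to one consonant).
Each unlicensed consonant is deleted: /w/, /z/, /ʔ/, /θ/, /ɹ/, /j/.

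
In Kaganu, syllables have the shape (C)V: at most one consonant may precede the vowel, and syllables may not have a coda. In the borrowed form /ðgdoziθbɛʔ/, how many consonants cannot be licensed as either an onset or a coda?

4

The consonants /ð/, /g/, /θ/, /ʔ/ cannot be parsed into a legal (C)V syllable (no codas are permitted; onsets are limited to one consonant).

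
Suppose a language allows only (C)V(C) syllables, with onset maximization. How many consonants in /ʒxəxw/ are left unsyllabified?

Under (C)V(C), the unsyllabifiable consonants are /ʒ/, /w/ (at most one coda consonant is licensed; onsets are limited to one consonant).

2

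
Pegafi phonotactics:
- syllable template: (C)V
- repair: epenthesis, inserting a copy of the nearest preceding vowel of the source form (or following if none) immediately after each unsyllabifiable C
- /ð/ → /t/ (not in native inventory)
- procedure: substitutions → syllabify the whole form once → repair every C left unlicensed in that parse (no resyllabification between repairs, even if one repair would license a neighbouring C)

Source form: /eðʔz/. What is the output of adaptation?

Substitution: /ð/ → /t/, giving /etʔz/.
Under (C)V, the unsyllabifiable consonants are /t/, /ʔ/, /z/ (no codas are permitted; onsets are limited to one consonant).
Each unlicensed consonant becomes the onset of a new syllable: /t/ → /te/, /ʔ/ → /ʔe/, /z/ → /ze/.

eteʔeze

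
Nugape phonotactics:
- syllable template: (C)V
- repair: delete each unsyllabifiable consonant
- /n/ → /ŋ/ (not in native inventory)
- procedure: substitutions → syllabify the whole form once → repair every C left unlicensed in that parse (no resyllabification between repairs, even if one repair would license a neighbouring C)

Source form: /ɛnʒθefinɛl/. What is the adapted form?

ɛθefiŋɛ

Substitution: /n/ → /ŋ/, giving /ɛŋʒθefiŋɛl/.
Under (C)V, the unsyllabifiable consonants are /ŋ/, /ʒ/, /l/ (no codas are permitted; onsets are limited to one consonant).
Deletion applies to /ŋ/, /ʒ/, /l/.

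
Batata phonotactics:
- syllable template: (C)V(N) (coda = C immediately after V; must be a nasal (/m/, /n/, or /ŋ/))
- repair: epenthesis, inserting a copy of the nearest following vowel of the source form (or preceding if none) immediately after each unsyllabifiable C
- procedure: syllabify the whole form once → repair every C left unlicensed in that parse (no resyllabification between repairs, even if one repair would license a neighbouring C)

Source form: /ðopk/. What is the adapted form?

ðopoko

Syllabifying with onset maximization leaves /p/, /k/ stranded (only a nasal (/m/, /n/, or /ŋ/) is licensed in coda position; onsets are limited to one consonant).
Epenthesis after each stranded consonant: /p/ → /po/, /k/ → /ko/.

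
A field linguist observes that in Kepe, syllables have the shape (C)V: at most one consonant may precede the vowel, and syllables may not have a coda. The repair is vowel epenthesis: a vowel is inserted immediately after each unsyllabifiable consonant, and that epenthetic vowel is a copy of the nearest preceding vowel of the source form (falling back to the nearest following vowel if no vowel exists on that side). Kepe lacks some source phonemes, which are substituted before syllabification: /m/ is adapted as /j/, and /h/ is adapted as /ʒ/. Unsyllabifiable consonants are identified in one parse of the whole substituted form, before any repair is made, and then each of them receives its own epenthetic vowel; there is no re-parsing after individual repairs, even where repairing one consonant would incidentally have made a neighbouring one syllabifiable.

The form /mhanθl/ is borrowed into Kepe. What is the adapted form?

jaʒanaθala

Substitution: /m/ → /j/, /h/ → /ʒ/, giving /jʒanθl/.
Under (C)V, the unsyllabifiable consonants are /j/, /n/, /θ/, /l/ (no codas are permitted; onsets are limited to one consonant).
Epenthesis after each stranded consonant: /j/ → /ja/, /n/ → /na/, /θ/ → /θa/, /l/ → /la/.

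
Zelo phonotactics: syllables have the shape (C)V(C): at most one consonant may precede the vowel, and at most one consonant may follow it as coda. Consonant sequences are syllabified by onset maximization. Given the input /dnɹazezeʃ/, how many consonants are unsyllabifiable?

Under (C)V(C), the unsyllabifiable consonants are /d/, /n/ (at most one coda consonant is licensed; onsets are limited to one consonant).

2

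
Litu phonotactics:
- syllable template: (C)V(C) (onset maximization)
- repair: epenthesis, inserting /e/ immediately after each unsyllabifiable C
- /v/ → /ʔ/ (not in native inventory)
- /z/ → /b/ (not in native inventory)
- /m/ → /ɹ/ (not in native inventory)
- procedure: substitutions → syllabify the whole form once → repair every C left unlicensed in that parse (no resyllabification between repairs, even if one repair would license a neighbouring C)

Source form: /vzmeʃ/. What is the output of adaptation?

ʔebeɹeʃ

Substitution: /v/ → /ʔ/, /z/ → /b/, /m/ → /ɹ/, giving /ʔbɹeʃ/.
Syllabifying with onset maximization leaves /ʔ/, /b/ stranded (at most one coda consonant is licensed; onsets are limited to one consonant).
Each unlicensed consonant becomes the onset of a new syllable: /ʔ/ → /ʔe/, /b/ → /be/.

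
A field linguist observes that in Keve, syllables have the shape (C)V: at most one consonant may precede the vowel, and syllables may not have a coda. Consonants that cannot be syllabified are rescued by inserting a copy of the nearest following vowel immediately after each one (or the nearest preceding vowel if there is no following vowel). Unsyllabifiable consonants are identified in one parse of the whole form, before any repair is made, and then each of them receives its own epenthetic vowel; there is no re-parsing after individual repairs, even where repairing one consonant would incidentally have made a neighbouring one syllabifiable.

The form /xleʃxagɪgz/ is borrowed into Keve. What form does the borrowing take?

xeleʃaxagɪgɪzɪ

The consonants /x/, /ʃ/, /g/, /z/ cannot be parsed into a legal (C)V syllable (no codas are permitted; onsets are limited to one consonant).
Epenthesis after each stranded consonant: /x/ → /xe/, /ʃ/ → /ʃa/, /g/ → /gɪ/, /z/ → /zɪ/.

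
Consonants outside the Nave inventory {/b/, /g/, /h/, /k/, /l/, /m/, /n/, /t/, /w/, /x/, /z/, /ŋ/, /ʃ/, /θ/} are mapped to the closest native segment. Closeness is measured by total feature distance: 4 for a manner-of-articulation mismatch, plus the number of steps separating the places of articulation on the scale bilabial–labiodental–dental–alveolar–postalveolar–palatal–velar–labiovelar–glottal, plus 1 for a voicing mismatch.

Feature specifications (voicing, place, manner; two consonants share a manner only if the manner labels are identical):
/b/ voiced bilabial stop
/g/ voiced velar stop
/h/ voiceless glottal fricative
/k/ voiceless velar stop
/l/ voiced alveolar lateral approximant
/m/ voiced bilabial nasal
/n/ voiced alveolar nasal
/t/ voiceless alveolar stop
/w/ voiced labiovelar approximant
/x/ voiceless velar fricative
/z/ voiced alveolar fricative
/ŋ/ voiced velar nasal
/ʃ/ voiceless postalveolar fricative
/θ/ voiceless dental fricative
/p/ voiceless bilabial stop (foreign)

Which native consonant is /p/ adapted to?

/b/ is closest: same manner (stop), place distance 0 (bilabial→bilabial), voicing differs (+1); total 1. Next closest is /t/ at distance 3.

b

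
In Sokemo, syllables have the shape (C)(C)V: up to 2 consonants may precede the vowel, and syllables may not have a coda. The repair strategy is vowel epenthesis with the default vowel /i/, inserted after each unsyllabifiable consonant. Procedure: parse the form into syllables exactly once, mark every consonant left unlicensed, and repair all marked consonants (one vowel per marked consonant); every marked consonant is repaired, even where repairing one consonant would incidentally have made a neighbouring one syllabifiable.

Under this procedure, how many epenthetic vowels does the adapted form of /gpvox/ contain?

2

The unsyllabifiable consonants are /g/, /x/; each receives one epenthetic vowel.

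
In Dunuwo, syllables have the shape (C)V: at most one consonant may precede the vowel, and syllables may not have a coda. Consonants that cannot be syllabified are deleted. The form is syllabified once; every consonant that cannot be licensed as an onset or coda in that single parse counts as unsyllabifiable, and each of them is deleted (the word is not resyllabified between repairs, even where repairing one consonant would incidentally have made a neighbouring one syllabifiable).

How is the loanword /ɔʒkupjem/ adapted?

Under (C)V, the unsyllabifiable consonants are /ʒ/, /p/, /m/ (no codas are permitted; onsets are limited to one consonant).
Each unlicensed consonant is deleted: /ʒ/, /p/, /m/.

ɔkuje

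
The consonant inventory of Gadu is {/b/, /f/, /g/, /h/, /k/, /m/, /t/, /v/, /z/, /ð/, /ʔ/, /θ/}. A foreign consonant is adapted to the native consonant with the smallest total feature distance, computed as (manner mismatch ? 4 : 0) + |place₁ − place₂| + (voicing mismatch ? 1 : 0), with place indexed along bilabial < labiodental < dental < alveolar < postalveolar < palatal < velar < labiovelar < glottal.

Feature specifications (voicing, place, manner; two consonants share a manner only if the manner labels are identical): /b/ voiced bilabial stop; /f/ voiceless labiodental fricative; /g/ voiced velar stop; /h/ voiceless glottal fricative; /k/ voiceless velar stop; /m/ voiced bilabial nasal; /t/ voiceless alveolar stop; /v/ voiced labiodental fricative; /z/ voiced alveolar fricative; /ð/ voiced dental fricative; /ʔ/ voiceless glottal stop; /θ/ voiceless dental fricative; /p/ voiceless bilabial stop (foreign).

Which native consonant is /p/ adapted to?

b

/b/ is closest: same manner (stop), place distance 0 (bilabial→bilabial), voicing differs (+1); total 1. Next closest is /t/ at distance 3.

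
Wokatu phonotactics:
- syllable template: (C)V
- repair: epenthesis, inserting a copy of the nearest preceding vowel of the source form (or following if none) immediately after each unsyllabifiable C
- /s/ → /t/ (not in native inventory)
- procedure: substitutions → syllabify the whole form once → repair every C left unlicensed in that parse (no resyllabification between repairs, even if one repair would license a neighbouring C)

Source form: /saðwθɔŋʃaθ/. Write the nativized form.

taðawaθɔŋɔʃaθa

Substitution: /s/ → /t/, giving /taðwθɔŋʃaθ/.
Syllabifying with onset maximization leaves /ð/, /w/, /ŋ/, /θ/ stranded (no codas are permitted; onsets are limited to one consonant).
Epenthesis after each stranded consonant: /ð/ → /ða/, /w/ → /wa/, /ŋ/ → /ŋɔ/, /θ/ → /θa/.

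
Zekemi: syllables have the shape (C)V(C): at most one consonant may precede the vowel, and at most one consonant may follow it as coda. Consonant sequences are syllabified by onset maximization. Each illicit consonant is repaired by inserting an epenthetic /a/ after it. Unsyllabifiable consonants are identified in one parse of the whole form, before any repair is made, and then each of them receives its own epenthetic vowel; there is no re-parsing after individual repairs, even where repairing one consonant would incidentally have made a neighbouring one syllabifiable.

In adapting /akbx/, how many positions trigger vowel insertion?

The unsyllabifiable consonants are /b/, /x/; each receives one epenthetic vowel.

2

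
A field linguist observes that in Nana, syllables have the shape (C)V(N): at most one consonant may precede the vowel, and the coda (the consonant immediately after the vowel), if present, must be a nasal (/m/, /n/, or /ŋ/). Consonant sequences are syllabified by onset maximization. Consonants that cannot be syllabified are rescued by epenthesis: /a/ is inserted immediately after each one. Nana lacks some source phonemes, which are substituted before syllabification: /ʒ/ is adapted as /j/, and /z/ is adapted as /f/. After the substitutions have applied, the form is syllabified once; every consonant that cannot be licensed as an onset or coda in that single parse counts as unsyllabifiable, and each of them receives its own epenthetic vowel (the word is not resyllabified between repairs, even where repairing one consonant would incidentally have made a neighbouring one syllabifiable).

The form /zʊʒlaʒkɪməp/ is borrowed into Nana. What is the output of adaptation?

Substitution: /z/ → /f/, /ʒ/ → /j/, giving /fʊjlajkɪməp/.
Under (C)V(N), the unsyllabifiable consonants are /j/, /j/, /p/ (only a nasal (/m/, /n/, or /ŋ/) is licensed in coda position; onsets are limited to one consonant).
Each unlicensed consonant becomes the onset of a new syllable: /j/ → /ja/, /j/ → /ja/, /p/ → /pa/.

fʊjalajakɪməpa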